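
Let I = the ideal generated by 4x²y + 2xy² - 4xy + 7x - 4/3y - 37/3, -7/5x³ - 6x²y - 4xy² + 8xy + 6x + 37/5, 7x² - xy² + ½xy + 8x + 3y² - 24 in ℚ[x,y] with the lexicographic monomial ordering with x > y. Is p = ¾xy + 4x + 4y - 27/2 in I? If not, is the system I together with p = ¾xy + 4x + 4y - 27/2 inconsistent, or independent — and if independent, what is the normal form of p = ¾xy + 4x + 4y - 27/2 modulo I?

First compute the reduced Gröbner basis of I by Buchberger's algorithm.
f_1 = 4x²y + 2xy² - 4xy + 7x - 4/3y - 37/3, LT = x²y.
f_2 = -7/5x³ - 6x²y - 4xy² + 8xy + 6x + 37/5, LT = x³.
f_3 = 7x² - xy² + ½xy + 8x + 3y² - 24, LT = x².

S(f_1,f_2): lcm = x³y. S = -53/14x²y² - x²y + 7/4x² - 20/7xy³ + 40/7xy² + 83/21xy - 37/12x + 37/7y.
  reduce S modulo (f_1, f_2, f_3):
  remainder -27/28xy³ + 75/28xy² + 397/42xy - 10/3x - 169/84y² - 1129/168y + 35/12 ≠ 0; add h_4 = -27/28xy³ + 75/28xy² + 397/42xy - 10/3x - 169/84y² - 1129/168y + 35/12 to the basis.

S(f_1,f_3): lcm = x²y. S = 1/7xy³ + 3/7xy² - 15/7xy + 7/4x - 3/7y³ + 65/21y - 37/12.
  reduce S modulo (f_1, f_2, f_3, h_4):
  remainder 52/63xy² - 421/567xy + 407/324x - 3/7y³ - 169/567y² + 2381/1134y - 859/324 ≠ 0; add h_5 = 52/63xy² - 421/567xy + 407/324x - 3/7y³ - 169/567y² + 2381/1134y - 859/324 to the basis.

S(f_2,f_3): lcm = x³. S = 1/7x²y² + 59/14x²y - 8/7x² + 17/7xy² - 40/7xy - 6/7x - 37/7.
  reduce S modulo (f_1, f_2, f_3, h_4, h_5):
  remainder -208795/91728xy - 2507941/366912x + 543/10192y³ + 5105/7056y² + 381959/183456y + 1432241/366912 ≠ 0; add h_6 = -208795/91728xy - 2507941/366912x + 543/10192y³ + 5105/7056y² + 381959/183456y + 1432241/366912 to the basis.

S(f_1,h_4): lcm = x²y³. S = 25/9x²y² + 794/81x²y - 280/81x² + ½xy⁴ - xy³ - 109/324xy² - 1129/162xy + 245/81x - ⅓y³ - 37/12y².
  reduce S modulo (f_1, f_2, f_3, h_4, h_5, h_6):
  remainder 4973263673/135299160x - 72272911/33824790y³ - 138865181/20294874y² + 1941555659/202948740y - 4638599719/405897480 ≠ 0; add h_7 = 4973263673/135299160x - 72272911/33824790y³ - 138865181/20294874y² + 1941555659/202948740y - 4638599719/405897480 to the basis.

S(f_2,h_4): lcm = x³y³. S = 25/9x³y² + 794/81x³y - 280/81x³ + 30/7x²y⁴ - 169/81x²y² - 1129/162x²y + 245/81x² + 20/7xy⁵ - 40/7xy⁴ - 30/7xy³ - 37/7y³.
  reduce S modulo (f_1, f_2, f_3, h_4, h_5, h_6, h_7):
  remainder -5/81y⁴ + 1064951254421/402834357513y³ - 829588683131/172643296077y² - 18936047539471/4834012290156y + 16662520145639/2417006145078 ≠ 0; add h_8 = -5/81y⁴ + 1064951254421/402834357513y³ - 829588683131/172643296077y² - 18936047539471/4834012290156y + 16662520145639/2417006145078 to the basis.

S(f_3,h_4): lcm = x²y³. S = 25/9x²y² + 794/81x²y - 280/81x² - 1/7xy⁵ + 1/14xy⁴ + 8/7xy³ - 169/81xy² - 1129/162xy + 245/81x + 3/7y⁵ - 24/7y³.
  reduce S modulo (f_1, f_2, f_3, h_4, h_5, h_6, h_7, h_8):
  remainder 802770262360202747022299479/1051785775139241200755725y³ - 658875504361353190671773654/450765332202531943181025y² - 43216401167064229801571120567/37864287905012683227206100y + 38308568119902370263217969463/18932143952506341613603050 ≠ 0; add h_9 = 802770262360202747022299479/1051785775139241200755725y³ - 658875504361353190671773654/450765332202531943181025y² - 43216401167064229801571120567/37864287905012683227206100y + 38308568119902370263217969463/18932143952506341613603050 to the basis.

S(f_1,h_5): lcm = x²y². S = 421/468x²y - 2849/1872x² + 53/52xy³ - 23/36xy² - 743/936xy + 6013/1872x - ⅓y² - 37/12y.
  reduce S modulo (f_1, f_2, f_3, h_4, h_5, h_6, h_7, h_8, h_9):
  remainder -127490913799554623185500891815/19266486296644865928535187496y² + 812614771560958097873597019373/166976214570922171380638291632y + 4191683202893966112025255316261/250464321856383257070957437448 ≠ 0; add h_10 = -127490913799554623185500891815/19266486296644865928535187496y² + 812614771560958097873597019373/166976214570922171380638291632y + 4191683202893966112025255316261/250464321856383257070957437448 to the basis.

S(f_2,h_5): lcm = x³y². S = 421/468x³y - 2849/1872x³ + 1749/364x²y³ + 13/36x²y² - 2381/936x²y + 6013/1872x² + 20/7xy⁴ - 40/7xy³ - 30/7xy² - 37/7y².
  reduce S modulo (f_1, f_2, f_3, h_4, h_5, h_6, h_7, h_8, h_9, h_10):
  remainder 571225240666635261236170704246005/206841258548397420656156646880656y - 571225240666635261236170704246005/103420629274198710328078323440328 ≠ 0; add h_11 = 571225240666635261236170704246005/206841258548397420656156646880656y - 571225240666635261236170704246005/103420629274198710328078323440328 to the basis.

The other S-polynomials (S(f_3,h_5), S(h_4,h_5), S(f_1,h_6), S(f_2,h_6), S(f_3,h_6), S(h_4,h_6), S(h_5,h_6), S(f_1,h_7), S(f_2,h_7), S(f_3,h_7), S(h_4,h_7), S(h_5,h_7), S(h_6,h_7), S(f_1,h_8), S(f_2,h_8), S(f_3,h_8), S(h_4,h_8), S(h_5,h_8), S(h_6,h_8), S(h_7,h_8), S(f_1,h_9), S(f_2,h_9), S(f_3,h_9), S(h_4,h_9), S(h_5,h_9), S(h_6,h_9), S(h_7,h_9), S(h_8,h_9), S(f_1,h_10), S(f_2,h_10), S(f_3,h_10), S(h_4,h_10), S(h_5,h_10), S(h_6,h_10), S(h_7,h_10), S(h_8,h_10), S(h_9,h_10), S(f_1,h_11), S(f_2,h_11), S(f_3,h_11), S(h_4,h_11), S(h_5,h_11), S(h_6,h_11), S(h_7,h_11), S(h_8,h_11), S(h_9,h_11), S(h_10,h_11)) all reduce to 0 modulo the current basis, so we have a Gröbner basis.
Inter-reduce: drop elements whose leading term is divisible by another's, tail-reduce, and make monic.
Reduced Gröbner basis: {x - 1, y - 2}.
Label its elements g_1 = x - 1, g_2 = y - 2.

Reduce p = ¾xy + 4x + 4y - 27/2 modulo G:
  leading term xy: subtract (¾y)·g_1 from ¾xy + 4x + 4y - 27/2 → 4x + 19/4y - 27/2
  leading term x: subtract (4)·g_1 from 4x + 19/4y - 27/2 → 19/4y - 19/2
  leading term y: subtract (19/4)·g_2 from 19/4y - 19/2 → 0
  normal form = 0.
Since the normal form is 0, p ∈ I.

¾xy + 4x + 4y - 27/2 lies in I (it reduces to 0).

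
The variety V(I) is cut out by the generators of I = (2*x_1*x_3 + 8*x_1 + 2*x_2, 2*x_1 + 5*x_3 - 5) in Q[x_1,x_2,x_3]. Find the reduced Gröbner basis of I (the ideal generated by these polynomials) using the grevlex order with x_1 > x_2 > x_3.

G = {x_3**2 - 2/5*x_2 + 3*x_3 - 4, x_1 + 5/2*x_3 - 5/2}

f_1 = 2*x_1*x_3 + 8*x_1 + 2*x_2, LT = x_1*x_3.
f_2 = 2*x_1 + 5*x_3 - 5, LT = x_1.

S(f_1,f_2): lcm = x_1*x_3. S = -5/2*x_3**2 + 4*x_1 + x_2 + 5/2*x_3.
  leading term x_3**2: no divisor's leading term divides it; move -5/2*x_3**2 to the remainder.
  leading term x_1: subtract (2)·f_2 from 4*x_1 + x_2 + 5/2*x_3 → x_2 - 15/2*x_3 + 10
  leading term x_2: no divisor's leading term divides it; move x_2 to the remainder.
  leading term x_3: no divisor's leading term divides it; move -15/2*x_3 to the remainder.
  leading term 1: no divisor's leading term divides it; move 10 to the remainder.
  remainder -5/2*x_3**2 + x_2 - 15/2*x_3 + 10 ≠ 0; add g_3 = -5/2*x_3**2 + x_2 - 15/2*x_3 + 10 to the basis.

The other S-polynomials (S(f_1,g_3), S(f_2,g_3)) all reduce to 0 modulo the current basis, so we have a Gröbner basis.
Inter-reduce: drop elements whose leading term is divisible by another's, tail-reduce, and make monic.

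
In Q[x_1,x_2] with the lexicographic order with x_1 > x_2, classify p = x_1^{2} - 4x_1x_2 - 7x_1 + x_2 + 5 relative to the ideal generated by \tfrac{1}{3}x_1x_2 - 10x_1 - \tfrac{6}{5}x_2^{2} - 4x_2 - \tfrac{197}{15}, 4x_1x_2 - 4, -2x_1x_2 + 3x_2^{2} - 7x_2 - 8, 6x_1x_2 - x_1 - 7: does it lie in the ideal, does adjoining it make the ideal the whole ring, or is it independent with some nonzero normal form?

Adjoining x_1^{2} - 4x_1x_2 - 7x_1 + x_2 + 5 makes the ideal the whole ring: the system is inconsistent.

First compute the reduced Gröbner basis of I by Buchberger's algorithm.
f_1 = \tfrac{1}{3}x_1x_2 - 10x_1 - \tfrac{6}{5}x_2^{2} - 4x_2 - \tfrac{197}{15}, LT = x_1x_2.
f_2 = 4x_1x_2 - 4, LT = x_1x_2.
f_3 = -2x_1x_2 + 3x_2^{2} - 7x_2 - 8, LT = x_1x_2.
f_4 = 6x_1x_2 - x_1 - 7, LT = x_1x_2.

S(f_1,f_2): lcm = x_1x_2. S = -30x_1 - \tfrac{18}{5}x_2^{2} - 12x_2 - \tfrac{192}{5}.
  leading term x_1: no divisor's leading term divides it; move -30x_1 to the remainder.
  leading term x_2^{2}: no divisor's leading term divides it; move -\tfrac{18}{5}x_2^{2} to the remainder.
  leading term x_2: no divisor's leading term divides it; move -12x_2 to the remainder.
  leading term 1: no divisor's leading term divides it; move -\tfrac{192}{5} to the remainder.
  remainder -30x_1 - \tfrac{18}{5}x_2^{2} - 12x_2 - \tfrac{192}{5} ≠ 0; add h_5 = -30x_1 - \tfrac{18}{5}x_2^{2} - 12x_2 - \tfrac{192}{5} to the basis.

S(f_1,f_3): lcm = x_1x_2. S = -30x_1 - \tfrac{21}{10}x_2^{2} - \tfrac{31}{2}x_2 - \tfrac{217}{5}.
  leading term x_1: subtract (1)·h_5 from -30x_1 - \tfrac{21}{10}x_2^{2} - \tfrac{31}{2}x_2 - \tfrac{217}{5} → \tfrac{3}{2}x_2^{2} - \tfrac{7}{2}x_2 - 5
  leading term x_2^{2}: no divisor's leading term divides it; move \tfrac{3}{2}x_2^{2} to the remainder.
  leading term x_2: no divisor's leading term divides it; move -\tfrac{7}{2}x_2 to the remainder.
  leading term 1: no divisor's leading term divides it; move -5 to the remainder.
  remainder \tfrac{3}{2}x_2^{2} - \tfrac{7}{2}x_2 - 5 ≠ 0; add h_6 = \tfrac{3}{2}x_2^{2} - \tfrac{7}{2}x_2 - 5 to the basis.

S(f_1,f_4): lcm = x_1x_2. S = -\tfrac{179}{6}x_1 - \tfrac{18}{5}x_2^{2} - 12x_2 - \tfrac{1147}{30}.
  leading term x_1: subtract (\tfrac{179}{180})·h_5 from -\tfrac{179}{6}x_1 - \tfrac{18}{5}x_2^{2} - 12x_2 - \tfrac{1147}{30} → -\tfrac{1}{50}x_2^{2} - \tfrac{1}{15}x_2 - \tfrac{7}{150}
  leading term x_2^{2}: subtract (-\tfrac{1}{75})·h_6 from -\tfrac{1}{50}x_2^{2} - \tfrac{1}{15}x_2 - \tfrac{7}{150} → -\tfrac{17}{150}x_2 - \tfrac{17}{150}
  leading term x_2: no divisor's leading term divides it; move -\tfrac{17}{150}x_2 to the remainder.
  leading term 1: no divisor's leading term divides it; move -\tfrac{17}{150} to the remainder.
  remainder -\tfrac{17}{150}x_2 - \tfrac{17}{150} ≠ 0; add h_7 = -\tfrac{17}{150}x_2 - \tfrac{17}{150} to the basis.

The other S-polynomials (S(f_2,f_3), S(f_2,f_4), S(f_3,f_4), S(f_1,h_5), S(f_2,h_5), S(f_3,h_5), S(f_4,h_5), S(f_1,h_6), S(f_2,h_6), S(f_3,h_6), S(f_4,h_6), S(h_5,h_6), S(f_1,h_7), S(f_2,h_7), S(f_3,h_7), S(f_4,h_7), S(h_5,h_7), S(h_6,h_7)) all reduce to 0 modulo the current basis, so we have a Gröbner basis.
Inter-reduce: drop elements whose leading term is divisible by another's, tail-reduce, and make monic.
Reduced Gröbner basis: {x_1 + 1, x_2 + 1}.
Label its elements g_1 = x_1 + 1, g_2 = x_2 + 1.

Reduce p = x_1^{2} - 4x_1x_2 - 7x_1 + x_2 + 5 modulo G:
  leading term x_1^{2}: subtract (x_1)·g_1 from x_1^{2} - 4x_1x_2 - 7x_1 + x_2 + 5 → -4x_1x_2 - 8x_1 + x_2 + 5
  leading term x_1x_2: subtract (-4x_2)·g_1 from -4x_1x_2 - 8x_1 + x_2 + 5 → -8x_1 + 5x_2 + 5
  leading term x_1: subtract (-8)·g_1 from -8x_1 + 5x_2 + 5 → 5x_2 + 13
  leading term x_2: subtract (5)·g_2 from 5x_2 + 13 → 8
  leading term 1: no divisor's leading term divides it; move 8 to the remainder.
  normal form = 8.
The normal form is nonzero, so p ∉ I. Since p minus its normal form lies in I, I + (p) = I + (r) where r = 8; decide whether this ideal is the whole ring.
Here r = 8 is a nonzero constant, hence a unit: 1 ∈ I + (p), the Gröbner basis of I + (p) is {1}, and the enlarged system has no common solution — adjoining p is inconsistent.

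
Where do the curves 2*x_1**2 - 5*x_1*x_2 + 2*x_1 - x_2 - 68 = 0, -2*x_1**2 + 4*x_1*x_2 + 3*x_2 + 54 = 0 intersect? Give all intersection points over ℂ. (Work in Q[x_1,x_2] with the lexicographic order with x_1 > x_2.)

Compute a lex Gröbner basis by Buchberger's algorithm.
f_1 = 2*x_1**2 - 5*x_1*x_2 + 2*x_1 - x_2 - 68, LT = x_1**2.
f_2 = -2*x_1**2 + 4*x_1*x_2 + 3*x_2 + 54, LT = x_1**2.

S(f_1,f_2): lcm = x_1**2. S = -1/2*x_1*x_2 + x_1 + x_2 - 7.
  leading term x_1*x_2: no divisor's leading term divides it; move -1/2*x_1*x_2 to the remainder.
  leading term x_1: no divisor's leading term divides it; move x_1 to the remainder.
  leading term x_2: no divisor's leading term divides it; move x_2 to the remainder.
  leading term 1: no divisor's leading term divides it; move -7 to the remainder.
  remainder -1/2*x_1*x_2 + x_1 + x_2 - 7 ≠ 0; add h_3 = -1/2*x_1*x_2 + x_1 + x_2 - 7 to the basis.

S(f_1,h_3): lcm = x_1**2*x_2. S = 2*x_1**2 - 5/2*x_1*x_2**2 + 3*x_1*x_2 - 14*x_1 - 1/2*x_2**2 - 34*x_2.
  leading term x_1**2: subtract (1)·f_1 from 2*x_1**2 - 5/2*x_1*x_2**2 + 3*x_1*x_2 - 14*x_1 - 1/2*x_2**2 - 34*x_2 → -5/2*x_1*x_2**2 + 8*x_1*x_2 - 16*x_1 - 1/2*x_2**2 - 33*x_2 + 68
  leading term x_1*x_2**2: subtract (5*x_2)·h_3 from -5/2*x_1*x_2**2 + 8*x_1*x_2 - 16*x_1 - 1/2*x_2**2 - 33*x_2 + 68 → 3*x_1*x_2 - 16*x_1 - 11/2*x_2**2 + 2*x_2 + 68
  leading term x_1*x_2: subtract (-6)·h_3 from 3*x_1*x_2 - 16*x_1 - 11/2*x_2**2 + 2*x_2 + 68 → -10*x_1 - 11/2*x_2**2 + 8*x_2 + 26
  leading term x_1: no divisor's leading term divides it; move -10*x_1 to the remainder.
  leading term x_2**2: no divisor's leading term divides it; move -11/2*x_2**2 to the remainder.
  leading term x_2: no divisor's leading term divides it; move 8*x_2 to the remainder.
  leading term 1: no divisor's leading term divides it; move 26 to the remainder.
  remainder -10*x_1 - 11/2*x_2**2 + 8*x_2 + 26 ≠ 0; add h_4 = -10*x_1 - 11/2*x_2**2 + 8*x_2 + 26 to the basis.

S(h_3,h_4): lcm = x_1*x_2. S = -2*x_1 - 11/20*x_2**3 + 4/5*x_2**2 + 3/5*x_2 + 14.
  leading term x_1: subtract (1/5)·h_4 from -2*x_1 - 11/20*x_2**3 + 4/5*x_2**2 + 3/5*x_2 + 14 → -11/20*x_2**3 + 19/10*x_2**2 - x_2 + 44/5
  leading term x_2**3: no divisor's leading term divides it; move -11/20*x_2**3 to the remainder.
  leading term x_2**2: no divisor's leading term divides it; move 19/10*x_2**2 to the remainder.
  leading term x_2: no divisor's leading term divides it; move -x_2 to the remainder.
  leading term 1: no divisor's leading term divides it; move 44/5 to the remainder.
  remainder -11/20*x_2**3 + 19/10*x_2**2 - x_2 + 44/5 ≠ 0; add h_5 = -11/20*x_2**3 + 19/10*x_2**2 - x_2 + 44/5 to the basis.

The other S-polynomials (S(f_2,h_3), S(f_1,h_4), S(f_2,h_4), S(f_1,h_5), S(f_2,h_5), S(h_3,h_5), S(h_4,h_5)) all reduce to 0 modulo the current basis, so we have a Gröbner basis.
Inter-reduce: drop elements whose leading term is divisible by another's, tail-reduce, and make monic.
Reduced Gröbner basis: {x_1 + 11/20*x_2**2 - 4/5*x_2 - 13/5, x_2**3 - 38/11*x_2**2 + 20/11*x_2 - 16}.

From the last basis element, x_2**3 - 38/11*x_2**2 + 20/11*x_2 - 16 = 0, so x_2 takes values in {4, -3/11 - 5*sqrt(19)*I/11, -3/11 + 5*sqrt(19)*I/11}. Each choice, substituted upward through the basis, yields the corresponding point(s) of the solution set.
  x_2 = 4: the earlier basis element becomes x_1 + 3 = 0, giving x_1 = -3 — point (-3, 4).
  x_2 = -3/11 - 5*sqrt(19)*I/11: the earlier basis element becomes x_1 - 9/2 + sqrt(19)*I/2 = 0, giving x_1 = 9/2 - sqrt(19)*I/2 — point (9/2 - sqrt(19)*I/2, -3/11 - 5*sqrt(19)*I/11).
  x_2 = -3/11 + 5*sqrt(19)*I/11: the earlier basis element becomes x_1 - 9/2 - sqrt(19)*I/2 = 0, giving x_1 = 9/2 + sqrt(19)*I/2 — point (9/2 + sqrt(19)*I/2, -3/11 + 5*sqrt(19)*I/11).

{(-3, 4), (9/2 - sqrt(19)*I/2, -3/11 - 5*sqrt(19)*I/11), (9/2 + sqrt(19)*I/2, -3/11 + 5*sqrt(19)*I/11)}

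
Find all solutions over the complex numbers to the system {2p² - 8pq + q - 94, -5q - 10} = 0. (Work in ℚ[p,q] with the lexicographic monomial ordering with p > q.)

Compute a lex Gröbner basis by Buchberger's algorithm.
f_1 = 2p² - 8pq + q - 94, LT = p².
f_2 = -5q - 10, LT = q.

The S-polynomials (S(f_1,f_2)) all reduce to 0 modulo the current basis, so we have a Gröbner basis.
Inter-reduce: drop elements whose leading term is divisible by another's, tail-reduce, and make monic.
Reduced Gröbner basis: {p² + 8p - 48, q + 2}.

Since the basis is lex-ordered, q + 2 is univariate in q. Its roots are {-2}. Back-substituting each root into the other basis elements fixes the other coordinates.
  q = -2: the earlier basis element becomes p² + 8p - 48 = 0, giving p = -12, 4 — points (-12, -2), (4, -2).
Substituting each solution back into the original system confirms all equations vanish.

{(-12, -2), (4, -2)}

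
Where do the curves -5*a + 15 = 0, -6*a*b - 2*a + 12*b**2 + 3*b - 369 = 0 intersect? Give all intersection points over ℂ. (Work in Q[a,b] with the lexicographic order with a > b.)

{(3, -5), (3, 25/4)}

Compute a lex Gröbner basis by Buchberger's algorithm.
f_1 = -5*a + 15, LT = a.
f_2 = -6*a*b - 2*a + 12*b**2 + 3*b - 369, LT = a*b.

S(f_1,f_2): lcm = a*b. S = -1/3*a + 2*b**2 - 5/2*b - 123/2.
  leading term a: subtract (1/15)·f_1 from -1/3*a + 2*b**2 - 5/2*b - 123/2 → 2*b**2 - 5/2*b - 125/2
  leading term b**2: no divisor's leading term divides it; move 2*b**2 to the remainder.
  leading term b: no divisor's leading term divides it; move -5/2*b to the remainder.
  leading term 1: no divisor's leading term divides it; move -125/2 to the remainder.
  remainder 2*b**2 - 5/2*b - 125/2 ≠ 0; add h_3 = 2*b**2 - 5/2*b - 125/2 to the basis.

The other S-polynomials (S(f_1,h_3), S(f_2,h_3)) all reduce to 0 modulo the current basis, so we have a Gröbner basis.
Inter-reduce: drop elements whose leading term is divisible by another's, tail-reduce, and make monic.
Reduced Gröbner basis: {a - 3, b**2 - 5/4*b - 125/4}.

From the last basis element, b**2 - 5/4*b - 125/4 = 0, so b takes values in {-5, 25/4}. Each choice, substituted upward through the basis, yields the corresponding point(s) of the solution set.
  b = -5: the earlier basis element becomes a - 3 = 0, giving a = 3 — point (3, -5).
  b = 25/4: the earlier basis element becomes a - 3 = 0, giving a = 3 — point (3, 25/4).
Each listed point satisfies every original equation (direct substitution).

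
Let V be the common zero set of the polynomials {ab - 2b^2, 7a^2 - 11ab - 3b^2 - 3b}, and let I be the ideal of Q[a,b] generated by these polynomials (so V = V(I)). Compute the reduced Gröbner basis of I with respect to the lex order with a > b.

f_1 = ab - 2b^2, LT = ab.
f_2 = 7a^2 - 11ab - 3b^2 - 3b, LT = a^2.

S(f_1,f_2): lcm = a^2b. S = -3/7ab^2 + 3/7b^3 + 3/7b^2.
  leading term ab^2: subtract (-3/7b)·f_1 from -3/7ab^2 + 3/7b^3 + 3/7b^2 → -3/7b^3 + 3/7b^2
  leading term b^3: no divisor's leading term divides it; move -3/7b^3 to the remainder.
  leading term b^2: no divisor's leading term divides it; move 3/7b^2 to the remainder.
  remainder -3/7b^3 + 3/7b^2 ≠ 0; add g_3 = -3/7b^3 + 3/7b^2 to the basis.

The other S-polynomials (S(f_1,g_3), S(f_2,g_3)) all reduce to 0 modulo the current basis, so we have a Gröbner basis.

G = {a^2 - 25/7b^2 - 3/7b, ab - 2b^2, b^3 - b^2}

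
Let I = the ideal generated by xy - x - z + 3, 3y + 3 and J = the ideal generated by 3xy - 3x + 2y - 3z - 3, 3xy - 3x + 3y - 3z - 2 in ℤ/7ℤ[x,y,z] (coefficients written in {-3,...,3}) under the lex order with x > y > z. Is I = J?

Since reduced Gröbner bases are canonical representatives of ideals under a given ordering, it suffices to compute and compare them.
Buchberger on the first generating set:
f_1 = xy - x - z + 3, LT = xy.
f_2 = 3y + 3, LT = y.

S(f_1,f_2): lcm = xy. S = -2x - z + 3.
  reduce S modulo (f_1, f_2):
  remainder -2x - z + 3 ≠ 0; add g_3 = -2x - z + 3 to the basis.

The other S-polynomials (S(f_1,g_3), S(f_2,g_3)) all reduce to 0 modulo the current basis, so we have a Gröbner basis.
Inter-reduce: drop elements whose leading term is divisible by another's, tail-reduce, and make monic.
Reduced Gröbner basis: {x - 3z + 2, y + 1}.

Buchberger on the second generating set:
h_1 = 3xy - 3x + 2y - 3z - 3, LT = xy.
h_2 = 3xy - 3x + 3y - 3z - 2, LT = xy.

S(h_1,h_2): lcm = xy. S = 2y + 2.
  reduce S modulo (h_1, h_2):
  remainder 2y + 2 ≠ 0; add k_3 = 2y + 2 to the basis.

S(h_1,k_3): lcm = xy. S = -2x + 3y - z - 1.
  reduce S modulo (h_1, h_2, k_3):
  remainder -2x - z + 3 ≠ 0; add k_4 = -2x - z + 3 to the basis.

The other S-polynomials (S(h_2,k_3), S(h_1,k_4), S(h_2,k_4), S(k_3,k_4)) all reduce to 0 modulo the current basis, so we have a Gröbner basis.
Inter-reduce: drop elements whose leading term is divisible by another's, tail-reduce, and make monic.
Reduced Gröbner basis: {x - 3z + 2, y + 1}.

The two bases agree; hence the ideals are identical.

Yes, the ideals are equal.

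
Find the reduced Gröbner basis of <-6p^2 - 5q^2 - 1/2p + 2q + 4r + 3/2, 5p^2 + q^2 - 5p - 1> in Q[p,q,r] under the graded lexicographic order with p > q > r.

f_1 = -6p^2 - 5q^2 - 1/2p + 2q + 4r + 3/2, LT = p^2.
f_2 = 5p^2 + q^2 - 5p - 1, LT = p^2.

S(f_1,f_2): lcm = p^2. S = 19/30q^2 + 13/12p - 1/3q - 2/3r - 1/20.
  leading term q^2: no divisor's leading term divides it; move 19/30q^2 to the remainder.
  leading term p: no divisor's leading term divides it; move 13/12p to the remainder.
  leading term q: no divisor's leading term divides it; move -1/3q to the remainder.
  leading term r: no divisor's leading term divides it; move -2/3r to the remainder.
  leading term 1: no divisor's leading term divides it; move -1/20 to the remainder.
  remainder 19/30q^2 + 13/12p - 1/3q - 2/3r - 1/20 ≠ 0; add g_3 = 19/30q^2 + 13/12p - 1/3q - 2/3r - 1/20 to the basis.

S(f_1,g_3): leading monomials are coprime, so the S-polynomial reduces to 0 (Buchberger's first criterion).
S(f_2,g_3): leading monomials are coprime, so the S-polynomial reduces to 0 (Buchberger's first criterion).
Every S-polynomial of the final basis reduces to 0, so we have a Gröbner basis.
Inter-reduce: drop elements whose leading term is divisible by another's, tail-reduce, and make monic.

G = {p^2 - 51/38p + 2/19q + 4/19r - 7/38, q^2 + 65/38p - 10/19q - 20/19r - 3/38}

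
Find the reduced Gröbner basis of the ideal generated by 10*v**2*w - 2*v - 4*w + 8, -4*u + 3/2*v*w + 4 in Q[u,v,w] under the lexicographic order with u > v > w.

This is the nonlinear analogue of row-reducing a linear system.

f_1 = 10*v**2*w - 2*v - 4*w + 8, LT = v**2*w.
f_2 = -4*u + 3/2*v*w + 4, LT = u.

The S-polynomials (S(f_1,f_2)) all reduce to 0 modulo the current basis, so we have a Gröbner basis.

G = {u - 3/8*v*w - 1, v**2*w - 1/5*v - 2/5*w + 4/5}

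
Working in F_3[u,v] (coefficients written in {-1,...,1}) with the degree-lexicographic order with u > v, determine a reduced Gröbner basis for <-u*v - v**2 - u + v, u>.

G = {v**2 - v, u}

f_1 = -u*v - v**2 - u + v, LT = u*v.
f_2 = u, LT = u.

S(f_1,f_2): lcm = u*v. S = v**2 + u - v.
  reduce S modulo (f_1, f_2):
  remainder v**2 - v ≠ 0; add g_3 = v**2 - v to the basis.

The other S-polynomials (S(f_1,g_3), S(f_2,g_3)) all reduce to 0 modulo the current basis, so we have a Gröbner basis.
Inter-reduce: drop elements whose leading term is divisible by another's, tail-reduce, and make monic.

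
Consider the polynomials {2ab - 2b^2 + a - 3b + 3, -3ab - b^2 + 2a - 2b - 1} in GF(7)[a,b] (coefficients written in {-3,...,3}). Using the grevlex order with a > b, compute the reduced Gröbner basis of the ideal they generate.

f_1 = 2ab - 2b^2 + a - 3b + 3, LT = ab.
f_2 = -3ab - b^2 + 2a - 2b - 1, LT = ab.

S(f_1,f_2): lcm = ab. S = b^2 - b.
  reduce S modulo (f_1, f_2):
  remainder b^2 - b ≠ 0; add g_3 = b^2 - b to the basis.

S(f_1,g_3): lcm = ab^2. S = -b^3 - 2ab + 2b^2 - 2b.
  reduce S modulo (f_1, f_2, g_3):
  remainder a + b + 3 ≠ 0; add g_4 = a + b + 3 to the basis.

The other S-polynomials (S(f_2,g_3), S(f_1,g_4), S(f_2,g_4), S(g_3,g_4)) all reduce to 0 modulo the current basis, so we have a Gröbner basis.
Inter-reduce: drop elements whose leading term is divisible by another's, tail-reduce, and make monic.

G = {b^2 - b, a + b + 3}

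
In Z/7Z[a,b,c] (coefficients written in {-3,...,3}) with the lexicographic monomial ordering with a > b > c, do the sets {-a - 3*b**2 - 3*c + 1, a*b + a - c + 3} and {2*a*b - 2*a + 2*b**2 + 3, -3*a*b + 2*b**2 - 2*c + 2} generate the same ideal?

Since reduced Gröbner bases are canonical representatives of ideals under a given ordering, it suffices to compute and compare them.
Buchberger on the first generating set:
f_1 = -a - 3*b**2 - 3*c + 1, LT = a.
f_2 = a*b + a - c + 3, LT = a*b.

S(f_1,f_2): lcm = a*b. S = -a + 3*b**3 + 3*b*c - b + c - 3.
  leading term a: subtract (1)·f_1 from -a + 3*b**3 + 3*b*c - b + c - 3 → 3*b**3 + 3*b**2 + 3*b*c - b - 3*c + 3
  leading term b**3: no divisor's leading term divides it; move 3*b**3 to the remainder.
  leading term b**2: no divisor's leading term divides it; move 3*b**2 to the remainder.
  leading term b*c: no divisor's leading term divides it; move 3*b*c to the remainder.
  leading term b: no divisor's leading term divides it; move -b to the remainder.
  leading term c: no divisor's leading term divides it; move -3*c to the remainder.
  leading term 1: no divisor's leading term divides it; move 3 to the remainder.
  remainder 3*b**3 + 3*b**2 + 3*b*c - b - 3*c + 3 ≠ 0; add g_3 = 3*b**3 + 3*b**2 + 3*b*c - b - 3*c + 3 to the basis.

S(f_1,g_3): leading monomials are coprime, so the S-polynomial reduces to 0 (Buchberger's first criterion).
S(f_2,g_3): lcm = a*b**3. S = -a*b*c - 2*a*b + a*c - a - b**2*c + 3*b**2.
  leading term a*b*c: subtract (b*c)·f_1 from -a*b*c - 2*a*b + a*c - a - b**2*c + 3*b**2 → -2*a*b + a*c - a + 3*b**3*c - b**2*c + 3*b**2 + 3*b*c**2 - b*c
  leading term a*b: subtract (2*b)·f_1 from -2*a*b + a*c - a + 3*b**3*c - b**2*c + 3*b**2 + 3*b*c**2 - b*c → a*c - a + 3*b**3*c - b**3 - b**2*c + 3*b**2 + 3*b*c**2 - 2*b*c - 2*b
  leading term a*c: subtract (-c)·f_1 from a*c - a + 3*b**3*c - b**3 - b**2*c + 3*b**2 + 3*b*c**2 - 2*b*c - 2*b → -a + 3*b**3*c - b**3 + 3*b**2*c + 3*b**2 + 3*b*c**2 - 2*b*c - 2*b - 3*c**2 + c
  leading term a: subtract (1)·f_1 from -a + 3*b**3*c - b**3 + 3*b**2*c + 3*b**2 + 3*b*c**2 - 2*b*c - 2*b - 3*c**2 + c → 3*b**3*c - b**3 + 3*b**2*c - b**2 + 3*b*c**2 - 2*b*c - 2*b - 3*c**2 - 3*c - 1
  leading term b**3*c: subtract (c)·g_3 from 3*b**3*c - b**3 + 3*b**2*c - b**2 + 3*b*c**2 - 2*b*c - 2*b - 3*c**2 - 3*c - 1 → -b**3 - b**2 - b*c - 2*b + c - 1
  leading term b**3: subtract (2)·g_3 from -b**3 - b**2 - b*c - 2*b + c - 1 → 0
  remainder 0.

Every S-polynomial of the final basis reduces to 0, so we have a Gröbner basis.
Inter-reduce: drop elements whose leading term is divisible by another's, tail-reduce, and make monic.
Reduced Gröbner basis: {a + 3*b**2 + 3*c - 1, b**3 + b**2 + b*c + 2*b - c + 1}.

Buchberger on the second generating set:
h_1 = 2*a*b - 2*a + 2*b**2 + 3, LT = a*b.
h_2 = -3*a*b + 2*b**2 - 2*c + 2, LT = a*b.

S(h_1,h_2): lcm = a*b. S = -a - 3*b**2 - 3*c + 1.
  leading term a: no divisor's leading term divides it; move -a to the remainder.
  leading term b**2: no divisor's leading term divides it; move -3*b**2 to the remainder.
  leading term c: no divisor's leading term divides it; move -3*c to the remainder.
  leading term 1: no divisor's leading term divides it; move 1 to the remainder.
  remainder -a - 3*b**2 - 3*c + 1 ≠ 0; add k_3 = -a - 3*b**2 - 3*c + 1 to the basis.

S(h_1,k_3): lcm = a*b. S = -a - 3*b**3 + b**2 - 3*b*c + b - 2.
  leading term a: subtract (1)·k_3 from -a - 3*b**3 + b**2 - 3*b*c + b - 2 → -3*b**3 - 3*b**2 - 3*b*c + b + 3*c - 3
  leading term b**3: no divisor's leading term divides it; move -3*b**3 to the remainder.
  leading term b**2: no divisor's leading term divides it; move -3*b**2 to the remainder.
  leading term b*c: no divisor's leading term divides it; move -3*b*c to the remainder.
  leading term b: no divisor's leading term divides it; move b to the remainder.
  leading term c: no divisor's leading term divides it; move 3*c to the remainder.
  leading term 1: no divisor's leading term divides it; move -3 to the remainder.
  remainder -3*b**3 - 3*b**2 - 3*b*c + b + 3*c - 3 ≠ 0; add k_4 = -3*b**3 - 3*b**2 - 3*b*c + b + 3*c - 3 to the basis.

S(h_2,k_3): lcm = a*b. S = -3*b**3 - 3*b**2 - 3*b*c + b + 3*c - 3.
  leading term b**3: subtract (1)·k_4 from -3*b**3 - 3*b**2 - 3*b*c + b + 3*c - 3 → 0
  remainder 0.

S(h_1,k_4): lcm = a*b**3. S = -2*a*b**2 - a*b*c - 2*a*b + a*c - a + b**4 - 2*b**2.
  leading term a*b**2: subtract (-b)·h_1 from -2*a*b**2 - a*b*c - 2*a*b + a*c - a + b**4 - 2*b**2 → -a*b*c + 3*a*b + a*c - a + b**4 + 2*b**3 - 2*b**2 + 3*b
  leading term a*b*c: subtract (3*c)·h_1 from -a*b*c + 3*a*b + a*c - a + b**4 + 2*b**3 - 2*b**2 + 3*b → 3*a*b - a + b**4 + 2*b**3 + b**2*c - 2*b**2 + 3*b - 2*c
  leading term a*b: subtract (-2)·h_1 from 3*a*b - a + b**4 + 2*b**3 + b**2*c - 2*b**2 + 3*b - 2*c → 2*a + b**4 + 2*b**3 + b**2*c + 2*b**2 + 3*b - 2*c - 1
  leading term a: subtract (-2)·k_3 from 2*a + b**4 + 2*b**3 + b**2*c + 2*b**2 + 3*b - 2*c - 1 → b**4 + 2*b**3 + b**2*c + 3*b**2 + 3*b - c + 1
  leading term b**4: subtract (2*b)·k_4 from b**4 + 2*b**3 + b**2*c + 3*b**2 + 3*b - c + 1 → b**3 + b**2 + b*c + 2*b - c + 1
  leading term b**3: subtract (2)·k_4 from b**3 + b**2 + b*c + 2*b - c + 1 → 0
  remainder 0.

S(h_2,k_4): lcm = a*b**3. S = -a*b**2 - a*b*c - 2*a*b + a*c - a - 3*b**4 + 3*b**2*c - 3*b**2.
  leading term a*b**2: subtract (3*b)·h_1 from -a*b**2 - a*b*c - 2*a*b + a*c - a - 3*b**4 + 3*b**2*c - 3*b**2 → -a*b*c - 3*a*b + a*c - a - 3*b**4 + b**3 + 3*b**2*c - 3*b**2 - 2*b
  leading term a*b*c: subtract (3*c)·h_1 from -a*b*c - 3*a*b + a*c - a - 3*b**4 + b**3 + 3*b**2*c - 3*b**2 - 2*b → -3*a*b - a - 3*b**4 + b**3 - 3*b**2*c - 3*b**2 - 2*b - 2*c
  leading term a*b: subtract (2)·h_1 from -3*a*b - a - 3*b**4 + b**3 - 3*b**2*c - 3*b**2 - 2*b - 2*c → 3*a - 3*b**4 + b**3 - 3*b**2*c - 2*b - 2*c + 1
  leading term a: subtract (-3)·k_3 from 3*a - 3*b**4 + b**3 - 3*b**2*c - 2*b - 2*c + 1 → -3*b**4 + b**3 - 3*b**2*c - 2*b**2 - 2*b + 3*c - 3
  leading term b**4: subtract (b)·k_4 from -3*b**4 + b**3 - 3*b**2*c - 2*b**2 - 2*b + 3*c - 3 → -3*b**3 - 3*b**2 - 3*b*c + b + 3*c - 3
  leading term b**3: subtract (1)·k_4 from -3*b**3 - 3*b**2 - 3*b*c + b + 3*c - 3 → 0
  remainder 0.

S(k_3,k_4): leading monomials are coprime, so the S-polynomial reduces to 0 (Buchberger's first criterion).
Every S-polynomial of the final basis reduces to 0, so we have a Gröbner basis.
Inter-reduce: drop elements whose leading term is divisible by another's, tail-reduce, and make monic.
Reduced Gröbner basis: {a + 3*b**2 + 3*c - 1, b**3 + b**2 + b*c + 2*b - c + 1}.

These coincide, so the ideals are equal.

Yes, the ideals are equal.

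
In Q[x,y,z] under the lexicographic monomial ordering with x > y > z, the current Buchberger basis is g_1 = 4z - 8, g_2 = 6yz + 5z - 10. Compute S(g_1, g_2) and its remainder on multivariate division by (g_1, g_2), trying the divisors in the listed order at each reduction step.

S(g_1, g_2) = -2y - 5/6z + 5/3; remainder on division = -2y.

lcm(LM(g_1), LM(g_2)) = yz.
S = (lcm/LT(g_1))·g_1 − (lcm/LT(g_2))·g_2 = -2y - 5/6z + 5/3.
Reduce S modulo (g_1, g_2) in that order:
  leading term y: no divisor's leading term divides it; move -2y to the remainder.
  leading term z: subtract (-5/24)·g_1 from -5/6z + 5/3 → 0
The remainder -2y is nonzero, so it would be added as the next basis element.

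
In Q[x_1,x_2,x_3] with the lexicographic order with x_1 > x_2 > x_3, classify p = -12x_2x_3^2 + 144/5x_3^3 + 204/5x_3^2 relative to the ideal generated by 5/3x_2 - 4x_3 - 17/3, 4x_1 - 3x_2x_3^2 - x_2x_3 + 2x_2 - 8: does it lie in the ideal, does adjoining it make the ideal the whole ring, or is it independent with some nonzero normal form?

-12x_2x_3^2 + 144/5x_3^3 + 204/5x_3^2 lies in I (it reduces to 0).

First compute the reduced Gröbner basis of I by Buchberger's algorithm.
f_1 = 5/3x_2 - 4x_3 - 17/3, LT = x_2.
f_2 = 4x_1 - 3x_2x_3^2 - x_2x_3 + 2x_2 - 8, LT = x_1.

The S-polynomials (S(f_1,f_2)) all reduce to 0 modulo the current basis, so we have a Gröbner basis.
Inter-reduce: drop elements whose leading term is divisible by another's, tail-reduce, and make monic.
Reduced Gröbner basis: {x_1 - 9/5x_3^3 - 63/20x_3^2 + 7/20x_3 - 3/10, x_2 - 12/5x_3 - 17/5}.
Label its elements g_1 = x_1 - 9/5x_3^3 - 63/20x_3^2 + 7/20x_3 - 3/10, g_2 = x_2 - 12/5x_3 - 17/5.

Reduce p = -12x_2x_3^2 + 144/5x_3^3 + 204/5x_3^2 modulo G:
  leading term x_2x_3^2: subtract (-12x_3^2)·g_2 from -12x_2x_3^2 + 144/5x_3^3 + 204/5x_3^2 → 0
  normal form = 0.
Since the normal form is 0, p ∈ I.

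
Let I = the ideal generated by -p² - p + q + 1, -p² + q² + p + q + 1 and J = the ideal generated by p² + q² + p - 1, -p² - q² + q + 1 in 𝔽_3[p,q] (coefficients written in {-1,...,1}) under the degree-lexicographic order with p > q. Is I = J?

Since reduced Gröbner bases are canonical representatives of ideals under a given ordering, it suffices to compute and compare them.
Buchberger on the first generating set:
f_1 = -p² - p + q + 1, LT = p².
f_2 = -p² + q² + p + q + 1, LT = p².

S(f_1,f_2): lcm = p². S = q² - p.
  reduce S modulo (f_1, f_2):
  remainder q² - p ≠ 0; add g_3 = q² - p to the basis.

The other S-polynomials (S(f_1,g_3), S(f_2,g_3)) all reduce to 0 modulo the current basis, so we have a Gröbner basis.
Inter-reduce: drop elements whose leading term is divisible by another's, tail-reduce, and make monic.
Reduced Gröbner basis: {p² + p - q - 1, q² - p}.

Buchberger on the second generating set:
h_1 = p² + q² + p - 1, LT = p².
h_2 = -p² - q² + q + 1, LT = p².

S(h_1,h_2): lcm = p². S = p + q.
  reduce S modulo (h_1, h_2):
  remainder p + q ≠ 0; add k_3 = p + q to the basis.

S(h_1,k_3): lcm = p². S = -pq + q² + p - 1.
  reduce S modulo (h_1, h_2, k_3):
  remainder -q² - q - 1 ≠ 0; add k_4 = -q² - q - 1 to the basis.

The other S-polynomials (S(h_2,k_3), S(h_1,k_4), S(h_2,k_4), S(k_3,k_4)) all reduce to 0 modulo the current basis, so we have a Gröbner basis.
Inter-reduce: drop elements whose leading term is divisible by another's, tail-reduce, and make monic.
Reduced Gröbner basis: {q² + q + 1, p + q}.

Since the reduced bases disagree, the two ideals are not the same.
The choice of monomial ordering does not affect the verdict — as long as both bases are computed under the same ordering, their equality decides ideal equality.

No, the ideals differ.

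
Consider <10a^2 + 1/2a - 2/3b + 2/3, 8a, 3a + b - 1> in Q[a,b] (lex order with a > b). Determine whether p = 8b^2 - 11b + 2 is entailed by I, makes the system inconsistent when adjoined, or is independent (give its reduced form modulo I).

Adjoining 8b^2 - 11b + 2 makes the ideal the whole ring: the system is inconsistent.

First compute the reduced Gröbner basis of I by Buchberger's algorithm.
f_1 = 10a^2 + 1/2a - 2/3b + 2/3, LT = a^2.
f_2 = 8a, LT = a.
f_3 = 3a + b - 1, LT = a.

S(f_1,f_2): lcm = a^2. S = 1/20a - 1/15b + 1/15.
  reduce S modulo (f_1, f_2, f_3):
  remainder -1/15b + 1/15 ≠ 0; add h_4 = -1/15b + 1/15 to the basis.

The other S-polynomials (S(f_1,f_3), S(f_2,f_3), S(f_1,h_4), S(f_2,h_4), S(f_3,h_4)) all reduce to 0 modulo the current basis, so we have a Gröbner basis.
Inter-reduce: drop elements whose leading term is divisible by another's, tail-reduce, and make monic.
Reduced Gröbner basis: {a, b - 1}.
Label its elements g_1 = a, g_2 = b - 1.

Reduce p = 8b^2 - 11b + 2 modulo G:
  leading term b^2: subtract (8b)·g_2 from 8b^2 - 11b + 2 → -3b + 2
  leading term b: subtract (-3)·g_2 from -3b + 2 → -1
  leading term 1: no divisor's leading term divides it; move -1 to the remainder.
  normal form = -1.
The normal form is nonzero, so p ∉ I. Since p minus its normal form lies in I, I + (p) = I + (r) where r = -1; decide whether this ideal is the whole ring.
Here r = -1 is a nonzero constant, hence a unit: 1 ∈ I + (p), the Gröbner basis of I + (p) is {1}, and the enlarged system has no common solution — adjoining p is inconsistent.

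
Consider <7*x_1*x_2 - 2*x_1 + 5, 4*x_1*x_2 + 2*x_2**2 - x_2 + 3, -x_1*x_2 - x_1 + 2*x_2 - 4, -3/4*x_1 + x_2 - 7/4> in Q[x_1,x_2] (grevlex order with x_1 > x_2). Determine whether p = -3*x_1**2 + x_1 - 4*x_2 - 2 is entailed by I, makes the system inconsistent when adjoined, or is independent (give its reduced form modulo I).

Adjoining -3*x_1**2 + x_1 - 4*x_2 - 2 makes the ideal the whole ring: the system is inconsistent.

First compute the reduced Gröbner basis of I by Buchberger's algorithm.
f_1 = 7*x_1*x_2 - 2*x_1 + 5, LT = x_1*x_2.
f_2 = 4*x_1*x_2 + 2*x_2**2 - x_2 + 3, LT = x_1*x_2.
f_3 = -x_1*x_2 - x_1 + 2*x_2 - 4, LT = x_1*x_2.
f_4 = -3/4*x_1 + x_2 - 7/4, LT = x_1.

S(f_1,f_2): lcm = x_1*x_2. S = -1/2*x_2**2 - 2/7*x_1 + 1/4*x_2 - 1/28.
  reduce S modulo (f_1, f_2, f_3, f_4):
  remainder -1/2*x_2**2 - 11/84*x_2 + 53/84 ≠ 0; add h_5 = -1/2*x_2**2 - 11/84*x_2 + 53/84 to the basis.

S(f_1,f_3): lcm = x_1*x_2. S = -9/7*x_1 + 2*x_2 - 23/7.
  reduce S modulo (f_1, f_2, f_3, f_4, h_5):
  remainder 2/7*x_2 - 2/7 ≠ 0; add h_6 = 2/7*x_2 - 2/7 to the basis.

The other S-polynomials (S(f_1,f_4), S(f_2,f_3), S(f_2,f_4), S(f_3,f_4), S(f_1,h_5), S(f_2,h_5), S(f_3,h_5), S(f_4,h_5), S(f_1,h_6), S(f_2,h_6), S(f_3,h_6), S(f_4,h_6), S(h_5,h_6)) all reduce to 0 modulo the current basis, so we have a Gröbner basis.
Inter-reduce: drop elements whose leading term is divisible by another's, tail-reduce, and make monic.
Reduced Gröbner basis: {x_1 + 1, x_2 - 1}.
Label its elements g_1 = x_1 + 1, g_2 = x_2 - 1.

Reduce p = -3*x_1**2 + x_1 - 4*x_2 - 2 modulo G:
  leading term x_1**2: subtract (-3*x_1)·g_1 from -3*x_1**2 + x_1 - 4*x_2 - 2 → 4*x_1 - 4*x_2 - 2
  leading term x_1: subtract (4)·g_1 from 4*x_1 - 4*x_2 - 2 → -4*x_2 - 6
  leading term x_2: subtract (-4)·g_2 from -4*x_2 - 6 → -10
  leading term 1: no divisor's leading term divides it; move -10 to the remainder.
  normal form = -10.
The normal form is nonzero, so p ∉ I. Since p minus its normal form lies in I, I + (p) = I + (r) where r = -10; decide whether this ideal is the whole ring.
Here r = -10 is a nonzero constant, hence a unit: 1 ∈ I + (p), the Gröbner basis of I + (p) is {1}, and the enlarged system has no common solution — adjoining p is inconsistent.

Ideal membership is decidable via reduction modulo a Gröbner basis.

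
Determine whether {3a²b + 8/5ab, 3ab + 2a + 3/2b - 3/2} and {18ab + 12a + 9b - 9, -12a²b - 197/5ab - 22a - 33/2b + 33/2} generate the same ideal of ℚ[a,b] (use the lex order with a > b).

Yes, the ideals are equal.

For a fixed monomial order, each ideal has a unique reduced Gröbner basis; comparing bases decides equality.
Buchberger on the first generating set:
f_1 = 3a²b + 8/5ab, LT = a²b.
f_2 = 3ab + 2a + 3/2b - 3/2, LT = ab.

S(f_1,f_2): lcm = a²b. S = -⅔a² + 1/30ab + ½a.
  leading term a²: no divisor's leading term divides it; move -⅔a² to the remainder.
  leading term ab: subtract (1/90)·f_2 from 1/30ab + ½a → 43/90a - 1/60b + 1/60
  leading term a: no divisor's leading term divides it; move 43/90a to the remainder.
  leading term b: no divisor's leading term divides it; move -1/60b to the remainder.
  leading term 1: no divisor's leading term divides it; move 1/60 to the remainder.
  remainder -⅔a² + 43/90a - 1/60b + 1/60 ≠ 0; add g_3 = -⅔a² + 43/90a - 1/60b + 1/60 to the basis.

S(f_1,g_3): lcm = a²b. S = 5/4ab - 1/40b² + 1/40b.
  leading term ab: subtract (5/12)·f_2 from 5/4ab - 1/40b² + 1/40b → -⅚a - 1/40b² - ⅗b + ⅝
  leading term a: no divisor's leading term divides it; move -⅚a to the remainder.
  leading term b²: no divisor's leading term divides it; move -1/40b² to the remainder.
  leading term b: no divisor's leading term divides it; move -⅗b to the remainder.
  leading term 1: no divisor's leading term divides it; move ⅝ to the remainder.
  remainder -⅚a - 1/40b² - ⅗b + ⅝ ≠ 0; add g_4 = -⅚a - 1/40b² - ⅗b + ⅝ to the basis.

S(f_1,g_4): lcm = a²b. S = -3/100ab³ - 18/25ab² + 77/60ab.
  leading term ab³: subtract (-1/100b²)·f_2 from -3/100ab³ - 18/25ab² + 77/60ab → -7/10ab² + 77/60ab + 3/200b³ - 3/200b²
  leading term ab²: subtract (-7/30b)·f_2 from -7/10ab² + 77/60ab + 3/200b³ - 3/200b² → 7/4ab + 3/200b³ + 67/200b² - 7/20b
  leading term ab: subtract (7/12)·f_2 from 7/4ab + 3/200b³ + 67/200b² - 7/20b → -7/6a + 3/200b³ + 67/200b² - 49/40b + ⅞
  leading term a: subtract (7/5)·g_4 from -7/6a + 3/200b³ + 67/200b² - 49/40b + ⅞ → 3/200b³ + 37/100b² - 77/200b
  leading term b³: no divisor's leading term divides it; move 3/200b³ to the remainder.
  leading term b²: no divisor's leading term divides it; move 37/100b² to the remainder.
  leading term b: no divisor's leading term divides it; move -77/200b to the remainder.
  remainder 3/200b³ + 37/100b² - 77/200b ≠ 0; add g_5 = 3/200b³ + 37/100b² - 77/200b to the basis.

The other S-polynomials (S(f_2,g_3), S(f_2,g_4), S(g_3,g_4), S(f_1,g_5), S(f_2,g_5), S(g_3,g_5), S(g_4,g_5)) all reduce to 0 modulo the current basis, so we have a Gröbner basis.
Inter-reduce: drop elements whose leading term is divisible by another's, tail-reduce, and make monic.
Reduced Gröbner basis: {a + 3/100b² + 18/25b - ¾, b³ + 74/3b² - 77/3b}.

Buchberger on the second generating set:
h_1 = 18ab + 12a + 9b - 9, LT = ab.
h_2 = -12a²b - 197/5ab - 22a - 33/2b + 33/2, LT = a²b.

S(h_1,h_2): lcm = a²b. S = ⅔a² - 167/60ab - 7/3a - 11/8b + 11/8.
  leading term a²: no divisor's leading term divides it; move ⅔a² to the remainder.
  leading term ab: subtract (-167/1080)·h_1 from -167/60ab - 7/3a - 11/8b + 11/8 → -43/90a + 1/60b - 1/60
  leading term a: no divisor's leading term divides it; move -43/90a to the remainder.
  leading term b: no divisor's leading term divides it; move 1/60b to the remainder.
  leading term 1: no divisor's leading term divides it; move -1/60 to the remainder.
  remainder ⅔a² - 43/90a + 1/60b - 1/60 ≠ 0; add k_3 = ⅔a² - 43/90a + 1/60b - 1/60 to the basis.

S(h_1,k_3): lcm = a²b. S = ⅔a² + 73/60ab - ½a - 1/40b² + 1/40b.
  leading term a²: subtract (1)·k_3 from ⅔a² + 73/60ab - ½a - 1/40b² + 1/40b → 73/60ab - 1/45a - 1/40b² + 1/120b + 1/60
  leading term ab: subtract (73/1080)·h_1 from 73/60ab - 1/45a - 1/40b² + 1/120b + 1/60 → -⅚a - 1/40b² - ⅗b + ⅝
  leading term a: no divisor's leading term divides it; move -⅚a to the remainder.
  leading term b²: no divisor's leading term divides it; move -1/40b² to the remainder.
  leading term b: no divisor's leading term divides it; move -⅗b to the remainder.
  leading term 1: no divisor's leading term divides it; move ⅝ to the remainder.
  remainder -⅚a - 1/40b² - ⅗b + ⅝ ≠ 0; add k_4 = -⅚a - 1/40b² - ⅗b + ⅝ to the basis.

S(h_1,k_4): lcm = ab. S = ⅔a - 3/100b³ - 18/25b² + 5/4b - ½.
  leading term a: subtract (-⅘)·k_4 from ⅔a - 3/100b³ - 18/25b² + 5/4b - ½ → -3/100b³ - 37/50b² + 77/100b
  leading term b³: no divisor's leading term divides it; move -3/100b³ to the remainder.
  leading term b²: no divisor's leading term divides it; move -37/50b² to the remainder.
  leading term b: no divisor's leading term divides it; move 77/100b to the remainder.
  remainder -3/100b³ - 37/50b² + 77/100b ≠ 0; add k_5 = -3/100b³ - 37/50b² + 77/100b to the basis.

The other S-polynomials (S(h_2,k_3), S(h_2,k_4), S(k_3,k_4), S(h_1,k_5), S(h_2,k_5), S(k_3,k_5), S(k_4,k_5)) all reduce to 0 modulo the current basis, so we have a Gröbner basis.
Inter-reduce: drop elements whose leading term is divisible by another's, tail-reduce, and make monic.
Reduced Gröbner basis: {a + 3/100b² + 18/25b - ¾, b³ + 74/3b² - 77/3b}.

These coincide, so the ideals are equal.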